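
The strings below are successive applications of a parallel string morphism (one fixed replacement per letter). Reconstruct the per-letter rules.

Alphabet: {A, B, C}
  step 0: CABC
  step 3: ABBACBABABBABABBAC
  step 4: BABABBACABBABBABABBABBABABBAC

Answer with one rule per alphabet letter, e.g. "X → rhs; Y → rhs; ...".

A->B, B->AB, C->AC

  step 3 ⇒ step 4: ABBACBABABBABABBAC ⇒ B·AB·AB·B·AC·AB·B·AB·B·AB·AB·B·AB·B·AB·AB·B·AC
    A ↦ B
    B ↦ AB
    C ↦ AC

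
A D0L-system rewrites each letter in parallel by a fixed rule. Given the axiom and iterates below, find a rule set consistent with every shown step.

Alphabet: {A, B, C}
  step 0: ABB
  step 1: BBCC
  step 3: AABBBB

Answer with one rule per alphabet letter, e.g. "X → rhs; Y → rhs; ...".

A->BB, B->C, C->A

  step 0 ⇒ step 1: ABB ⇒ BB·C·C
    A ↦ BB
    B ↦ C
    C ↦ A  (constrained at step 1)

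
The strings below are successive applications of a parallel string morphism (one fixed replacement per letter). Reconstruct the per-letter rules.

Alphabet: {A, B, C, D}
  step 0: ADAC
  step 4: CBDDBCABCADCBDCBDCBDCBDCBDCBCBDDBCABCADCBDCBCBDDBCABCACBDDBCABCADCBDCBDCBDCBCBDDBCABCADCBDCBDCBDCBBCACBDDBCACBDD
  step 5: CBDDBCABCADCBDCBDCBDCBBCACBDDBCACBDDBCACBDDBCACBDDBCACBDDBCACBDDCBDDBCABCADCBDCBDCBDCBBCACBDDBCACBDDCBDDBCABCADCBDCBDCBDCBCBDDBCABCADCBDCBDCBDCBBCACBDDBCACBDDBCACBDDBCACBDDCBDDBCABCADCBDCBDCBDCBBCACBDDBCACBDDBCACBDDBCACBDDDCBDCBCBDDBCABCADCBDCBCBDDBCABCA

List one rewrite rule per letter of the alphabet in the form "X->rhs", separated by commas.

  step 4 ⇒ step 5: CBDDBCABCADCBDCBDCBDCBDCBDCBCBDDBCABCADCBDCBCBDDBCABCACBDDBCABCADCBDCBDCBDCBCBDDBCABCADCBDCBDCBDCBBCACBDDBCACBDD ⇒ CBD·D·BCA·BCA·D·CBD·CB·D·CBD·CB·BCA·CBD·D·BCA·CBD·D·BCA·CBD·D·BCA·CBD·D·BCA·CBD·D·BCA·CBD·D·CBD·D·BCA·BCA·D·CBD·CB·D·CBD·CB·BCA·CBD·D·BCA·CBD·D·CBD·D·BCA·BCA·D·CBD·CB·D·CBD·CB·CBD·D·BCA·BCA·D·CBD·CB·D·CBD·CB·BCA·CBD·D·BCA·CBD·D·BCA·CBD·D·BCA·CBD·D·CBD·D·BCA·BCA·D·CBD·CB·D·CBD·CB·BCA·CBD·D·BCA·CBD·D·BCA·CBD·D·BCA·CBD·D·D·CBD·CB·CBD·D·BCA·BCA·D·CBD·CB·CBD·D·BCA·BCA
    A ↦ CB
    B ↦ D
    C ↦ CBD
    D ↦ BCA

A->CB, B->D, C->CBD, D->BCA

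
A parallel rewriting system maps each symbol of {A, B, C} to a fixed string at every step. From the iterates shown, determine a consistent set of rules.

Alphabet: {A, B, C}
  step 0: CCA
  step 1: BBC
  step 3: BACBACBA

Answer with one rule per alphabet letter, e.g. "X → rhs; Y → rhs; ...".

A->C, B->BA, C->B

  step 0 ⇒ step 1: CCA ⇒ B·B·C
    A ↦ C
    C ↦ B
    B ↦ BA  (constrained at step 1)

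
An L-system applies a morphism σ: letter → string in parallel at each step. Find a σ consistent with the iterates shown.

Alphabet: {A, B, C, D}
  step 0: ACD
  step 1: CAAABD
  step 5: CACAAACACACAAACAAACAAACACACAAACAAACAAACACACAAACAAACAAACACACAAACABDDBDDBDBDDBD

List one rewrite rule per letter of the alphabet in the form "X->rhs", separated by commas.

A->CA, B->D, C->AA, D->BD

  step 0 ⇒ step 1: ACD ⇒ CA·AA·BD
    A ↦ CA
    C ↦ AA
    D ↦ BD
    B ↦ D  (constrained at step 1)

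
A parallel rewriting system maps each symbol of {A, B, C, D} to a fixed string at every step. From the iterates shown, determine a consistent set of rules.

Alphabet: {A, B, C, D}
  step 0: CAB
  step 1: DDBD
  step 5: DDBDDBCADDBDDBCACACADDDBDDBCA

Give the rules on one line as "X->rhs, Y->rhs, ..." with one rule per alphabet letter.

  step 0 ⇒ step 1: CAB ⇒ D·DB·D
    A ↦ DB
    B ↦ D
    C ↦ D
    D ↦ CA  (constrained at step 1)

A->DB, B->D, C->D, D->CA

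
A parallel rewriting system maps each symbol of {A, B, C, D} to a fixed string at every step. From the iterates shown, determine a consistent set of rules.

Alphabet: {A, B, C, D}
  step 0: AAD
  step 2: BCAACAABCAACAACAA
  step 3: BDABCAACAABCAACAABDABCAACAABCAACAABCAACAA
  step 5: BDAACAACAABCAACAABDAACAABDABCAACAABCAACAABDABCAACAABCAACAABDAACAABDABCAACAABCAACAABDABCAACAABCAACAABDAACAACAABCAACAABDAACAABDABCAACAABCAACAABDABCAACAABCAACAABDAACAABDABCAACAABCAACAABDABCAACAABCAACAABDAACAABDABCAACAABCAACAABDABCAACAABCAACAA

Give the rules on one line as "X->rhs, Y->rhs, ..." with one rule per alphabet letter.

  step 2 ⇒ step 3: BCAACAABCAACAACAA ⇒ BDA·B·CAA·CAA·B·CAA·CAA·BDA·B·CAA·CAA·B·CAA·CAA·B·CAA·CAA
    A ↦ CAA
    B ↦ BDA
    C ↦ B
    D ↦ A  (constrained at step 0)

A->CAA, B->BDA, C->B, D->A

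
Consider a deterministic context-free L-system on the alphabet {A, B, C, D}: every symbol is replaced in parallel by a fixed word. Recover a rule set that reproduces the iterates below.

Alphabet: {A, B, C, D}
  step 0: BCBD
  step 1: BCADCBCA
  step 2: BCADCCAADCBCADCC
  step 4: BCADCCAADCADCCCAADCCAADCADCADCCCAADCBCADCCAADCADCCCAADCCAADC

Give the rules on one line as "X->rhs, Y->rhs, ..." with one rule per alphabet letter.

A->C, B->BC, C->ADC, D->A

  step 1 ⇒ step 2: BCADCBCA ⇒ BC·ADC·C·A·ADC·BC·ADC·C
    A ↦ C
    B ↦ BC
    C ↦ ADC
    D ↦ A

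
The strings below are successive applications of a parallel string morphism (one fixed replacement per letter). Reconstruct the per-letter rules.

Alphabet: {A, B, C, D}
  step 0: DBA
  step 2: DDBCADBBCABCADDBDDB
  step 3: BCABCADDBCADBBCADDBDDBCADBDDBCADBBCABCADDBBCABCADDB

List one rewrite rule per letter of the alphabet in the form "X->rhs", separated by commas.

A->B, B->DDB, C->CAD, D->BCA

  step 2 ⇒ step 3: DDBCADBBCABCADDBDDB ⇒ BCA·BCA·DDB·CAD·B·BCA·DDB·DDB·CAD·B·DDB·CAD·B·BCA·BCA·DDB·BCA·BCA·DDB
    A ↦ B
    B ↦ DDB
    C ↦ CAD
    D ↦ BCA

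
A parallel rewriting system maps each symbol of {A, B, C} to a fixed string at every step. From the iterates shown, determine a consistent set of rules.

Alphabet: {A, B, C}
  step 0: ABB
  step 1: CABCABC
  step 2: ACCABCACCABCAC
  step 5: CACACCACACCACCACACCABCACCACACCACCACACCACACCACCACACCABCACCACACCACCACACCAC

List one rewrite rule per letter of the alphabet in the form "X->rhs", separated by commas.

  step 1 ⇒ step 2: CABCABC ⇒ AC·C·ABC·AC·C·ABC·AC
    A ↦ C
    B ↦ ABC
    C ↦ AC

A->C, B->ABC, C->AC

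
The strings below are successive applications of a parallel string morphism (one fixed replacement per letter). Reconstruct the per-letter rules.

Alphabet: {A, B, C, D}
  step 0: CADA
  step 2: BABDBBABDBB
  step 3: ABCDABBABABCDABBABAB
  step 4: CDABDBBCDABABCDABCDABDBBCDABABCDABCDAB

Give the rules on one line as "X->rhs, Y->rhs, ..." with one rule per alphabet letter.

  step 3 ⇒ step 4: ABCDABBABABCDABBABAB ⇒ CD·AB·DB·B·CD·AB·AB·CD·AB·CD·AB·DB·B·CD·AB·AB·CD·AB·CD·AB
    A ↦ CD
    B ↦ AB
    C ↦ DB
    D ↦ B

A->CD, B->AB, C->DB, D->B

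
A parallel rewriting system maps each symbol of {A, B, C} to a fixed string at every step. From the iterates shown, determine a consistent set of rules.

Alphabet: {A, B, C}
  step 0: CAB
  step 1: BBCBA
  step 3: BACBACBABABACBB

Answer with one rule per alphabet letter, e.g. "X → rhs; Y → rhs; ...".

A->C, B->BA, C->BB

  step 0 ⇒ step 1: CAB ⇒ BB·C·BA
    A ↦ C
    B ↦ BA
    C ↦ BB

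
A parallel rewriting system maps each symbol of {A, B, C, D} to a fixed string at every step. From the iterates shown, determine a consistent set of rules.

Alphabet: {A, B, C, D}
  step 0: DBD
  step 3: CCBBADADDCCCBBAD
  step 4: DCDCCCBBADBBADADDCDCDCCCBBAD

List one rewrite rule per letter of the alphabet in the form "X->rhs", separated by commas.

A->BB, B->C, C->DC, D->AD

  step 3 ⇒ step 4: CCBBADADDCCCBBAD ⇒ DC·DC·C·C·BB·AD·BB·AD·AD·DC·DC·DC·C·C·BB·AD
    A ↦ BB
    B ↦ C
    C ↦ DC
    D ↦ AD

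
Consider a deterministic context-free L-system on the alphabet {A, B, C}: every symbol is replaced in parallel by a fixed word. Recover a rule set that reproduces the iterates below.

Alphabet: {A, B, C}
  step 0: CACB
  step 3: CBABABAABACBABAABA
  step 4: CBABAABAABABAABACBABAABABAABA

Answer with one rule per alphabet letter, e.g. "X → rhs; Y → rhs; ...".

  step 3 ⇒ step 4: CBABABAABACBABAABA ⇒ CB·A·BA·A·BA·A·BA·BA·A·BA·CB·A·BA·A·BA·BA·A·BA
    A ↦ BA
    B ↦ A
    C ↦ CB

A->BA, B->A, C->CB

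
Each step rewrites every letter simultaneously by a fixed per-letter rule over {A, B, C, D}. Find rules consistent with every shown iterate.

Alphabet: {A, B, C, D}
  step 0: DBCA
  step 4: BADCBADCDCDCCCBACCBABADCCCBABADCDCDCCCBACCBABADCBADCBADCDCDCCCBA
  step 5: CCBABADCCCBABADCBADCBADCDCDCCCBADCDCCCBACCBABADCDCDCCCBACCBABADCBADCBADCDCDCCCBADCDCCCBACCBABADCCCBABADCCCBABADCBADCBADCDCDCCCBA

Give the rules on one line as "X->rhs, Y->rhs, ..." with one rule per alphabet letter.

A->BA, B->CC, C->DC, D->BA

  step 4 ⇒ step 5: BADCBADCDCDCCCBACCBABADCCCBABADCDCDCCCBACCBABADCBADCBADCDCDCCCBA ⇒ CC·BA·BA·DC·CC·BA·BA·DC·BA·DC·BA·DC·DC·DC·CC·BA·DC·DC·CC·BA·CC·BA·BA·DC·DC·DC·CC·BA·CC·BA·BA·DC·BA·DC·BA·DC·DC·DC·CC·BA·DC·DC·CC·BA·CC·BA·BA·DC·CC·BA·BA·DC·CC·BA·BA·DC·BA·DC·BA·DC·DC·DC·CC·BA
    A ↦ BA
    B ↦ CC
    C ↦ DC
    D ↦ BA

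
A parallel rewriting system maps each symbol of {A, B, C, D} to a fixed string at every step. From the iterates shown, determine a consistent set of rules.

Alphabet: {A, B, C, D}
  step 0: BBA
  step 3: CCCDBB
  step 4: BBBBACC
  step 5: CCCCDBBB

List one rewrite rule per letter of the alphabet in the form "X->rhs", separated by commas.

A->DB, B->C, C->B, D->BA

  step 4 ⇒ step 5: BBBBACC ⇒ C·C·C·C·DB·B·B
    A ↦ DB
    B ↦ C
    C ↦ B
  step 3 ⇒ step 4: CCCDBB ⇒ B·B·B·BA·C·C
    D ↦ BA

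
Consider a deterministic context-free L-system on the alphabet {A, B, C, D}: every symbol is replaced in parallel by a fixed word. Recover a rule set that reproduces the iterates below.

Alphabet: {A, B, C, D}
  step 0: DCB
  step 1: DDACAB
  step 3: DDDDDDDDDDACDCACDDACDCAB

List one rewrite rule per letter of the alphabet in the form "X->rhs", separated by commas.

  step 0 ⇒ step 1: DCB ⇒ DD·AC·AB
    B ↦ AB
    C ↦ AC
    D ↦ DD
    A ↦ DC  (constrained at step 1)

A->DC, B->AB, C->AC, D->DD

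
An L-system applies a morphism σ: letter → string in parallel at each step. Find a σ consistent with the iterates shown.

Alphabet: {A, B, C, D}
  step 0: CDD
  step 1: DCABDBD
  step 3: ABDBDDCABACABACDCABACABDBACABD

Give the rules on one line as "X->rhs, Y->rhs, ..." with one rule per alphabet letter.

A->BAC, B->A, C->DCA, D->BD

  step 0 ⇒ step 1: CDD ⇒ DCA·BD·BD
    C ↦ DCA
    D ↦ BD
    A ↦ BAC  (constrained at step 1)
    B ↦ A  (constrained at step 1)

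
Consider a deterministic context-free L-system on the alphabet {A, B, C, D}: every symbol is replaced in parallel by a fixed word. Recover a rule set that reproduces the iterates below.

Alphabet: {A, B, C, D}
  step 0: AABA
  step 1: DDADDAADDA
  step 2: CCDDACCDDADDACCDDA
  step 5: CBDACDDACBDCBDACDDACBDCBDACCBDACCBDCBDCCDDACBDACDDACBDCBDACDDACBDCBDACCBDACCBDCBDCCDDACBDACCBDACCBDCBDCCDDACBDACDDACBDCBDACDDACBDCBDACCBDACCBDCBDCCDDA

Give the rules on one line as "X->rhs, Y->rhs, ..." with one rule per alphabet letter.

A->DDA, B->A, C->CBD, D->C

  step 1 ⇒ step 2: DDADDAADDA ⇒ C·C·DDA·C·C·DDA·DDA·C·C·DDA
    A ↦ DDA
    D ↦ C
  step 0 ⇒ step 1: AABA ⇒ DDA·DDA·A·DDA
    B ↦ A
    C ↦ CBD  (constrained at step 2)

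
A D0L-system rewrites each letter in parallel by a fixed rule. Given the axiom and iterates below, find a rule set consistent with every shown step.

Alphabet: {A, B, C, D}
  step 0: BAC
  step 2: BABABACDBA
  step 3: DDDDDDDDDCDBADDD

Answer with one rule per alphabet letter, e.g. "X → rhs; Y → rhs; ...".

  step 2 ⇒ step 3: BABABACDBA ⇒ DD·D·DD·D·DD·D·CD·BA·DD·D
    A ↦ D
    B ↦ DD
    C ↦ CD
    D ↦ BA

A->D, B->DD, C->CD, D->BA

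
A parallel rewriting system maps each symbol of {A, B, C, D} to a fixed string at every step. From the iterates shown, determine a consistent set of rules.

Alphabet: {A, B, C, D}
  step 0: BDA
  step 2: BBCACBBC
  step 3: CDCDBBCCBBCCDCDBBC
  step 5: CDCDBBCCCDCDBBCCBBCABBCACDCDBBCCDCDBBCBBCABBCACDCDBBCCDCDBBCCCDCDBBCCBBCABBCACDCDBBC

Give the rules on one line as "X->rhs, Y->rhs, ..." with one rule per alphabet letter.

  step 2 ⇒ step 3: BBCACBBC ⇒ CD·CD·BBC·C·BBC·CD·CD·BBC
    A ↦ C
    B ↦ CD
    C ↦ BBC
    D ↦ A  (constrained at step 0)

A->C, B->CD, C->BBC, D->A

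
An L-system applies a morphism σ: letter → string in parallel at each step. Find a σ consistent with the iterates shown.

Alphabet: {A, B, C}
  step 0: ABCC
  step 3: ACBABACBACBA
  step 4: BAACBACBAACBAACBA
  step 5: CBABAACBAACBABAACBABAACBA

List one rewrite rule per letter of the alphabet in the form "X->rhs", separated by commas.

  step 4 ⇒ step 5: BAACBACBAACBAACBA ⇒ C·BA·BA·A·C·BA·A·C·BA·BA·A·C·BA·BA·A·C·BA
    A ↦ BA
    B ↦ C
    C ↦ A

A->BA, B->C, C->A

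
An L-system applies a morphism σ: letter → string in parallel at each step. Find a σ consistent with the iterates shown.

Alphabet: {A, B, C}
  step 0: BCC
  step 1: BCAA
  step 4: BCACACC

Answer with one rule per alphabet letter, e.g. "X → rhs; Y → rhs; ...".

A->C, B->BC, C->A

  step 0 ⇒ step 1: BCC ⇒ BC·A·A
    B ↦ BC
    C ↦ A
    A ↦ C  (constrained at step 1)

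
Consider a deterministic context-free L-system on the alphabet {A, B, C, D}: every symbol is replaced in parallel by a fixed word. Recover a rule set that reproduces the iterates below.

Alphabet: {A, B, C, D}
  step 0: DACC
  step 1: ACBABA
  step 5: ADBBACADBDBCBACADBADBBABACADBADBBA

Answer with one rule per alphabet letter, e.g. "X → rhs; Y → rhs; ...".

A->C, B->DB, C->BA, D->A

  step 0 ⇒ step 1: DACC ⇒ A·C·BA·BA
    A ↦ C
    C ↦ BA
    D ↦ A
    B ↦ DB  (constrained at step 1)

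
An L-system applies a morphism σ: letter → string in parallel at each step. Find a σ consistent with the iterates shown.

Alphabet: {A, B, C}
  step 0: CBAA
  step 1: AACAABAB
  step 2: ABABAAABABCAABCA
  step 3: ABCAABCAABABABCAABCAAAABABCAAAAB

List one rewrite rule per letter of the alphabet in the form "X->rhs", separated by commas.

  step 2 ⇒ step 3: ABABAAABABCAABCA ⇒ AB·CA·AB·CA·AB·AB·AB·CA·AB·CA·AA·AB·AB·CA·AA·AB
    A ↦ AB
    B ↦ CA
    C ↦ AA

A->AB, B->CA, C->AA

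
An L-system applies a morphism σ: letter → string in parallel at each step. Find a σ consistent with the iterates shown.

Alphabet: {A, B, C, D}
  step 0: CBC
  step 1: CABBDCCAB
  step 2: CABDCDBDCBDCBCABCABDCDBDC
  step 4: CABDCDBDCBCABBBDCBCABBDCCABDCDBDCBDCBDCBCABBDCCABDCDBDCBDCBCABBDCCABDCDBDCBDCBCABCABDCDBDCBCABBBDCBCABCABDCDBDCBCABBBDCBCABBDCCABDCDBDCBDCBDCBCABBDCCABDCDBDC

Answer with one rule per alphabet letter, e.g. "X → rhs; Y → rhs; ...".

  step 1 ⇒ step 2: CABBDCCAB ⇒ CAB·DCD·BDC·BDC·B·CAB·CAB·DCD·BDC
    A ↦ DCD
    B ↦ BDC
    C ↦ CAB
    D ↦ B

A->DCD, B->BDC, C->CAB, D->B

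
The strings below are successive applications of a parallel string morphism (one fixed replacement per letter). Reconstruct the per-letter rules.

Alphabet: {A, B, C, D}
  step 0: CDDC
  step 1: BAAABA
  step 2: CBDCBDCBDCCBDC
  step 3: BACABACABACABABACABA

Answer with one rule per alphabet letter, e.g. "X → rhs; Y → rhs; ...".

  step 2 ⇒ step 3: CBDCBDCBDCCBDC ⇒ BA·C·A·BA·C·A·BA·C·A·BA·BA·C·A·BA
    B ↦ C
    C ↦ BA
    D ↦ A
  step 1 ⇒ step 2: BAAABA ⇒ C·BDC·BDC·BDC·C·BDC
    A ↦ BDC

A->BDC, B->C, C->BA, D->A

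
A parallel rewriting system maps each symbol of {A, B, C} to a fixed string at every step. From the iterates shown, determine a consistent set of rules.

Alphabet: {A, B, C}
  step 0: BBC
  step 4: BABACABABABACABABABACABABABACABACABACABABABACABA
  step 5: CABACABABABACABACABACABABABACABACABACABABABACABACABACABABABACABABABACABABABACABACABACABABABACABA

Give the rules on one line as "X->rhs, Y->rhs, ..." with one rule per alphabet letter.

  step 4 ⇒ step 5: BABACABABABACABABABACABABABACABACABACABABABACABA ⇒ CA·BA·CA·BA·BA·BA·CA·BA·CA·BA·CA·BA·BA·BA·CA·BA·CA·BA·CA·BA·BA·BA·CA·BA·CA·BA·CA·BA·BA·BA·CA·BA·BA·BA·CA·BA·BA·BA·CA·BA·CA·BA·CA·BA·BA·BA·CA·BA
    A ↦ BA
    B ↦ CA
    C ↦ BA

A->BA, B->CA, C->BA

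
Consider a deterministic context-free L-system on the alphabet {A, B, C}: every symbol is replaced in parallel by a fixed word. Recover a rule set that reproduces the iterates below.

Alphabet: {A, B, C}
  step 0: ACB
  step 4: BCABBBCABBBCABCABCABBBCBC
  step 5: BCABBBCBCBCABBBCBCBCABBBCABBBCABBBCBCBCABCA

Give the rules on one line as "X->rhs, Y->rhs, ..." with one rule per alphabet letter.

A->BB, B->BC, C->A

  step 4 ⇒ step 5: BCABBBCABBBCABCABCABBBCBC ⇒ BC·A·BB·BC·BC·BC·A·BB·BC·BC·BC·A·BB·BC·A·BB·BC·A·BB·BC·BC·BC·A·BC·A
    A ↦ BB
    B ↦ BC
    C ↦ A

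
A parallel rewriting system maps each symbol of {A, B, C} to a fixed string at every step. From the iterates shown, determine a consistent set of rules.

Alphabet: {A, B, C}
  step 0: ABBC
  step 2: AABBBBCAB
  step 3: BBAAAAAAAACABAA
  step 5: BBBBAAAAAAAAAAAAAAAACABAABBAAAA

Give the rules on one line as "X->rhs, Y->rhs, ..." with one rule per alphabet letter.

  step 2 ⇒ step 3: AABBBBCAB ⇒ B·B·AA·AA·AA·AA·CA·B·AA
    A ↦ B
    B ↦ AA
    C ↦ CA

A->B, B->AA, C->CA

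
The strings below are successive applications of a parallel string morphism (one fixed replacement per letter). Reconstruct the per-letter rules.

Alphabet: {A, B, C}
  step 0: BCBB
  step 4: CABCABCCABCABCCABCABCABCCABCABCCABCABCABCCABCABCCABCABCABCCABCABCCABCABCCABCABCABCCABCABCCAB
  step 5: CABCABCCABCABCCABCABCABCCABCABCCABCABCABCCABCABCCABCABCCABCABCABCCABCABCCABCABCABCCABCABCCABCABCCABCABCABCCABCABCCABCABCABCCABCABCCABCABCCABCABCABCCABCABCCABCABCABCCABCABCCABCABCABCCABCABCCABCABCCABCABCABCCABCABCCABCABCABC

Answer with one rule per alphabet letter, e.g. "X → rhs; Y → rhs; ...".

A->CAB, B->C, C->CAB

  step 4 ⇒ step 5: CABCABCCABCABCCABCABCABCCABCABCCABCABCABCCABCABCCABCABCABCCABCABCCABCABCCABCABCABCCABCABCCAB ⇒ CAB·CAB·C·CAB·CAB·C·CAB·CAB·CAB·C·CAB·CAB·C·CAB·CAB·CAB·C·CAB·CAB·C·CAB·CAB·C·CAB·CAB·CAB·C·CAB·CAB·C·CAB·CAB·CAB·C·CAB·CAB·C·CAB·CAB·C·CAB·CAB·CAB·C·CAB·CAB·C·CAB·CAB·CAB·C·CAB·CAB·C·CAB·CAB·C·CAB·CAB·CAB·C·CAB·CAB·C·CAB·CAB·CAB·C·CAB·CAB·C·CAB·CAB·CAB·C·CAB·CAB·C·CAB·CAB·C·CAB·CAB·CAB·C·CAB·CAB·C·CAB·CAB·CAB·C
    A ↦ CAB
    B ↦ C
    C ↦ CAB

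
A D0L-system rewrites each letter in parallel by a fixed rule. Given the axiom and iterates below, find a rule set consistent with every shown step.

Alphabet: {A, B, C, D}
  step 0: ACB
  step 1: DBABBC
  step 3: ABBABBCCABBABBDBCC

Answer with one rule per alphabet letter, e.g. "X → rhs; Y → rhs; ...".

  step 0 ⇒ step 1: ACB ⇒ DB·ABB·C
    A ↦ DB
    B ↦ C
    C ↦ ABB
    D ↦ C  (constrained at step 1)

A->DB, B->C, C->ABB, D->C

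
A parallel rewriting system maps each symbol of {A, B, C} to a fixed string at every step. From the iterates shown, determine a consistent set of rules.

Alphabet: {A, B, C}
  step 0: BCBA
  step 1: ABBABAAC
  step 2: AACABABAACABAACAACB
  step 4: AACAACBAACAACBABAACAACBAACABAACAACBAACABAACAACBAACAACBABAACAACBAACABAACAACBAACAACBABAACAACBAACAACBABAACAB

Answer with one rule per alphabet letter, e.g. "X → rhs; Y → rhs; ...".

  step 1 ⇒ step 2: ABBABAAC ⇒ AAC·AB·AB·AAC·AB·AAC·AAC·B
    A ↦ AAC
    B ↦ AB
    C ↦ B

A->AAC, B->AB, C->B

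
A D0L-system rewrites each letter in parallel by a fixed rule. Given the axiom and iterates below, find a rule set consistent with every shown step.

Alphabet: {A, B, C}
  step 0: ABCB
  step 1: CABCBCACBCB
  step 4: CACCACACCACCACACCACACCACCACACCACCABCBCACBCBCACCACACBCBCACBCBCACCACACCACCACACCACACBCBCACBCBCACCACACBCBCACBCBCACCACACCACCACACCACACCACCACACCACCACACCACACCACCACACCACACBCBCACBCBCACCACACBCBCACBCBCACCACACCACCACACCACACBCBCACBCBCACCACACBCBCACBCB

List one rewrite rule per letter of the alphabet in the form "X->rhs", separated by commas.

  step 0 ⇒ step 1: ABCB ⇒ CA·BCB·CAC·BCB
    A ↦ CA
    B ↦ BCB
    C ↦ CAC

A->CA, B->BCB, C->CAC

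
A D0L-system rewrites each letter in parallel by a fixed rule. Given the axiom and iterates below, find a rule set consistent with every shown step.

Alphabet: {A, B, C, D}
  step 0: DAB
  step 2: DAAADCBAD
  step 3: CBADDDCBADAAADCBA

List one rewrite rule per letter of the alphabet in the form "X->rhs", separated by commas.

A->D, B->A, C->DAA, D->CBA

  step 2 ⇒ step 3: DAAADCBAD ⇒ CBA·D·D·D·CBA·DAA·A·D·CBA
    A ↦ D
    B ↦ A
    C ↦ DAA
    D ↦ CBA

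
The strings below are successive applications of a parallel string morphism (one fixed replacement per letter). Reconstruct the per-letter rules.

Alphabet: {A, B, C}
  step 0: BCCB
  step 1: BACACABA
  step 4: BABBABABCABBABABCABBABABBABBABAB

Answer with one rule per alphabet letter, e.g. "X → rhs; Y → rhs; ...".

A->B, B->BA, C->CA

  step 0 ⇒ step 1: BCCB ⇒ BA·CA·CA·BA
    B ↦ BA
    C ↦ CA
    A ↦ B  (constrained at step 1)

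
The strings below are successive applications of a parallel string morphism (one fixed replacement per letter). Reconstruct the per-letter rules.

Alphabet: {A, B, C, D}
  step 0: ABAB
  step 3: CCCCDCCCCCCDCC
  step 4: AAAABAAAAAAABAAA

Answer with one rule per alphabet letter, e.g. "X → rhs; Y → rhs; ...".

A->CC, B->D, C->A, D->BA

  step 3 ⇒ step 4: CCCCDCCCCCCDCC ⇒ A·A·A·A·BA·A·A·A·A·A·A·BA·A·A
    C ↦ A
    D ↦ BA
    A ↦ CC  (constrained at step 0)
    B ↦ D  (constrained at step 0)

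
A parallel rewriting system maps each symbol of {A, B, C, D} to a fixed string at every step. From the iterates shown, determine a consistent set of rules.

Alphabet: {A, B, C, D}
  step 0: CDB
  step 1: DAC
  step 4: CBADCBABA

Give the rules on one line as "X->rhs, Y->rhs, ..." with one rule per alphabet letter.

  step 0 ⇒ step 1: CDB ⇒ D·A·C
    B ↦ C
    C ↦ D
    D ↦ A
    A ↦ BA  (constrained at step 1)

A->BA, B->C, C->D, D->A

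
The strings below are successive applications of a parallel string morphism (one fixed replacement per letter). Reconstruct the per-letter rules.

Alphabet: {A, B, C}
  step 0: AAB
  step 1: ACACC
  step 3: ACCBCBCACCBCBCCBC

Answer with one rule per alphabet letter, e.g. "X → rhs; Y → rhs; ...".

  step 0 ⇒ step 1: AAB ⇒ AC·AC·C
    A ↦ AC
    B ↦ C
    C ↦ CB  (constrained at step 1)

A->AC, B->C, C->CB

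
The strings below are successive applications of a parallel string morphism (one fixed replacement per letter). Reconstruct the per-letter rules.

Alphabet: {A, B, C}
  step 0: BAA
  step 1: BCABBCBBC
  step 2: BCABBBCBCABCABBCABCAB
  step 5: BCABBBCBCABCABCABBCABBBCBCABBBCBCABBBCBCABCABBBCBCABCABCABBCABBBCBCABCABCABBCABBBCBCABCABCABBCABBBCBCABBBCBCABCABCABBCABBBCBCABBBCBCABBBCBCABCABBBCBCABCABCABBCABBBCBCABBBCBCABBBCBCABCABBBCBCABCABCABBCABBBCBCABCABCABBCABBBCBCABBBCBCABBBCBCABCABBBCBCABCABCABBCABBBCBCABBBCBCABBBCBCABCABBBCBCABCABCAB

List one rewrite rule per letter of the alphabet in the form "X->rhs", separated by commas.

A->BBC, B->BCA, C->B

  step 1 ⇒ step 2: BCABBCBBC ⇒ BCA·B·BBC·BCA·BCA·B·BCA·BCA·B
    A ↦ BBC
    B ↦ BCA
    C ↦ B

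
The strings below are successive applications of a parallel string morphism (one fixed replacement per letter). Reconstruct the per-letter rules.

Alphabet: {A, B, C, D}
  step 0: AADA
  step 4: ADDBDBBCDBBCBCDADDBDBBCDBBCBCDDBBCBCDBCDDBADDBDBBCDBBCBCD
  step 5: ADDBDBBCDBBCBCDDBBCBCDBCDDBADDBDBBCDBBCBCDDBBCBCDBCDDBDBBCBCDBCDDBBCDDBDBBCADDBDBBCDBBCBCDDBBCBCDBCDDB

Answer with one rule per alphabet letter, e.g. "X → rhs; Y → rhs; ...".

A->AD, B->BC, C->D, D->DB

  step 4 ⇒ step 5: ADDBDBBCDBBCBCDADDBDBBCDBBCBCDDBBCBCDBCDDBADDBDBBCDBBCBCD ⇒ AD·DB·DB·BC·DB·BC·BC·D·DB·BC·BC·D·BC·D·DB·AD·DB·DB·BC·DB·BC·BC·D·DB·BC·BC·D·BC·D·DB·DB·BC·BC·D·BC·D·DB·BC·D·DB·DB·BC·AD·DB·DB·BC·DB·BC·BC·D·DB·BC·BC·D·BC·D·DB
    A ↦ AD
    B ↦ BC
    C ↦ D
    D ↦ DB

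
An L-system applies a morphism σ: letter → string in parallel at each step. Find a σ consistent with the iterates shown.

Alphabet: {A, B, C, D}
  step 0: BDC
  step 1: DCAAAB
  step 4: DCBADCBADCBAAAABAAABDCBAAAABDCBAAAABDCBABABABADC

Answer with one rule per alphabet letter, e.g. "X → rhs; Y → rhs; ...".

A->BA, B->DC, C->AB, D->AA

  step 0 ⇒ step 1: BDC ⇒ DC·AA·AB
    B ↦ DC
    C ↦ AB
    D ↦ AA
    A ↦ BA  (constrained at step 1)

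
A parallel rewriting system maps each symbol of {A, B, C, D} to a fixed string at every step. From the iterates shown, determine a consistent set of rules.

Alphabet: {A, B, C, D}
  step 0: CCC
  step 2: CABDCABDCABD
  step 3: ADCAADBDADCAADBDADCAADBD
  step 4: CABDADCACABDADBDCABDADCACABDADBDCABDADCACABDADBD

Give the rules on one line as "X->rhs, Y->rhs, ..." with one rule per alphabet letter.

A->CA, B->AD, C->AD, D->BD

  step 3 ⇒ step 4: ADCAADBDADCAADBDADCAADBD ⇒ CA·BD·AD·CA·CA·BD·AD·BD·CA·BD·AD·CA·CA·BD·AD·BD·CA·BD·AD·CA·CA·BD·AD·BD
    A ↦ CA
    B ↦ AD
    C ↦ AD
    D ↦ BD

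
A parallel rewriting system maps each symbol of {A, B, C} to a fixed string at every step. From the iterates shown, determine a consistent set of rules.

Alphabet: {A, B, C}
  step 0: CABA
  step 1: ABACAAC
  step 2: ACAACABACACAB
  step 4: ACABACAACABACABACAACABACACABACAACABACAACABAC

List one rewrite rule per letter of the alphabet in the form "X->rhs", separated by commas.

  step 1 ⇒ step 2: ABACAAC ⇒ AC·A·AC·AB·AC·AC·AB
    A ↦ AC
    B ↦ A
    C ↦ AB

A->AC, B->A, C->AB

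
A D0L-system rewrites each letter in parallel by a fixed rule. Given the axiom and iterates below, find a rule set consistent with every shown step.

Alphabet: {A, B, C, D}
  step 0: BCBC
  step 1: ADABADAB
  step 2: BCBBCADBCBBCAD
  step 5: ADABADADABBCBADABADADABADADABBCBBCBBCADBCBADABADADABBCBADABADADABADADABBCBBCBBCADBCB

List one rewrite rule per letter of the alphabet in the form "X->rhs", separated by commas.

  step 1 ⇒ step 2: ADABADAB ⇒ BC·B·BC·AD·BC·B·BC·AD
    A ↦ BC
    B ↦ AD
    D ↦ B
  step 0 ⇒ step 1: BCBC ⇒ AD·AB·AD·AB
    C ↦ AB

A->BC, B->AD, C->AB, D->B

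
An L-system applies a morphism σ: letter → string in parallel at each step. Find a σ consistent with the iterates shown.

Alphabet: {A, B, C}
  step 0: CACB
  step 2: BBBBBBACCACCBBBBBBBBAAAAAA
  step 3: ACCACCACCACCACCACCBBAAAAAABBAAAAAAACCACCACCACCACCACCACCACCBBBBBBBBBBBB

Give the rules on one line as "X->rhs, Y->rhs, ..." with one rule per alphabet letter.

  step 2 ⇒ step 3: BBBBBBACCACCBBBBBBBBAAAAAA ⇒ ACC·ACC·ACC·ACC·ACC·ACC·BB·AAA·AAA·BB·AAA·AAA·ACC·ACC·ACC·ACC·ACC·ACC·ACC·ACC·BB·BB·BB·BB·BB·BB
    A ↦ BB
    B ↦ ACC
    C ↦ AAA

A->BB, B->ACC, C->AAA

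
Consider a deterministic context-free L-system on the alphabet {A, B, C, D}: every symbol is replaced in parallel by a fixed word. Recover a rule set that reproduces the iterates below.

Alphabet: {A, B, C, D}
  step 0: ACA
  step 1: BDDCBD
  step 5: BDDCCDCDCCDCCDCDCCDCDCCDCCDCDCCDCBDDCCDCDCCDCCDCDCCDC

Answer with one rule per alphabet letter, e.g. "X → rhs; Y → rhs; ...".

  step 0 ⇒ step 1: ACA ⇒ BD·DC·BD
    A ↦ BD
    C ↦ DC
    B ↦ ACD  (constrained at step 1)
    D ↦ C  (constrained at step 1)

A->BD, B->ACD, C->DC, D->C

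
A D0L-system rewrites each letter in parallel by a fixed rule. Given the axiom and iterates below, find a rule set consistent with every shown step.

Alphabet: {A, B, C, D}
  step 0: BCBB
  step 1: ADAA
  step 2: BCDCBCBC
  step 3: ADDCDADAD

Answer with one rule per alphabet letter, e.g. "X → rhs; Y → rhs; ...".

A->BC, B->A, C->D, D->DC

  step 2 ⇒ step 3: BCDCBCBC ⇒ A·D·DC·D·A·D·A·D
    B ↦ A
    C ↦ D
    D ↦ DC
  step 1 ⇒ step 2: ADAA ⇒ BC·DC·BC·BC
    A ↦ BC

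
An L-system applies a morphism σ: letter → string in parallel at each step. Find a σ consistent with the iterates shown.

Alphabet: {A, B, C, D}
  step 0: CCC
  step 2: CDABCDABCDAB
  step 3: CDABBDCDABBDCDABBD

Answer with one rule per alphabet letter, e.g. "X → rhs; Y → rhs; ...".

A->B, B->D, C->CD, D->AB

  step 2 ⇒ step 3: CDABCDABCDAB ⇒ CD·AB·B·D·CD·AB·B·D·CD·AB·B·D
    A ↦ B
    B ↦ D
    C ↦ CD
    D ↦ AB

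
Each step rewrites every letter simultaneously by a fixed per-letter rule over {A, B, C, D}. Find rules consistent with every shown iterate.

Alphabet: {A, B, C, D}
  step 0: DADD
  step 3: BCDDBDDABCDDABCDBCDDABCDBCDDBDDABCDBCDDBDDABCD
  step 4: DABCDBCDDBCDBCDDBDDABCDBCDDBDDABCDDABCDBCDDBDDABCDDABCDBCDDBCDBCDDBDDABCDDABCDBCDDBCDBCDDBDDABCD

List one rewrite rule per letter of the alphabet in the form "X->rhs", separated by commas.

  step 3 ⇒ step 4: BCDDBDDABCDDABCDBCDDABCDBCDDBDDABCDBCDDBDDABCD ⇒ D·A·BCD·BCD·D·BCD·BCD·DBD·D·A·BCD·BCD·DBD·D·A·BCD·D·A·BCD·BCD·DBD·D·A·BCD·D·A·BCD·BCD·D·BCD·BCD·DBD·D·A·BCD·D·A·BCD·BCD·D·BCD·BCD·DBD·D·A·BCD
    A ↦ DBD
    B ↦ D
    C ↦ A
    D ↦ BCD

A->DBD, B->D, C->A, D->BCD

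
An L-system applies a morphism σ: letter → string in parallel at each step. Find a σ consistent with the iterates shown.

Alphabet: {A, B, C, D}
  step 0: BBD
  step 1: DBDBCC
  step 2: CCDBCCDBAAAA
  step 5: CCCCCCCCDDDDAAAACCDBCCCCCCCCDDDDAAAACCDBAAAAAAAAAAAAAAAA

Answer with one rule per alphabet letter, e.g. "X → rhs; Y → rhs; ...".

A->D, B->DB, C->AA, D->CC

  step 1 ⇒ step 2: DBDBCC ⇒ CC·DB·CC·DB·AA·AA
    B ↦ DB
    C ↦ AA
    D ↦ CC
    A ↦ D  (constrained at step 2)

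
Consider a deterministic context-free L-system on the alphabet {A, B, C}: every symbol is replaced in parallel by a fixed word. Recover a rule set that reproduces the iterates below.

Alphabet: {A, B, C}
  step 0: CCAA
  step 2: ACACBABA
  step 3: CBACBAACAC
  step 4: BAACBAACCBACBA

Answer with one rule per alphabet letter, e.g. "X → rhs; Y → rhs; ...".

A->C, B->A, C->BA

  step 3 ⇒ step 4: CBACBAACAC ⇒ BA·A·C·BA·A·C·C·BA·C·BA
    A ↦ C
    B ↦ A
    C ↦ BA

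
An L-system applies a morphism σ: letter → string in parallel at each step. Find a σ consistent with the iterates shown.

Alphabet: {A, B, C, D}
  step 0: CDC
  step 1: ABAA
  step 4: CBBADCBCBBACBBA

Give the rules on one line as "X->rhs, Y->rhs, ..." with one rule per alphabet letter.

A->CB, B->D, C->A, D->BA

  step 0 ⇒ step 1: CDC ⇒ A·BA·A
    C ↦ A
    D ↦ BA
    A ↦ CB  (constrained at step 1)
    B ↦ D  (constrained at step 1)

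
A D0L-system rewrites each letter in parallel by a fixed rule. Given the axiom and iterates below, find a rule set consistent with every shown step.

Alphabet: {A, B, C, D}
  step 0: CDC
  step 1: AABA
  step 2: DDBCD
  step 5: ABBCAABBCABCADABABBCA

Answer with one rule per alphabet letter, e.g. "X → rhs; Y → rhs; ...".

A->D, B->BC, C->A, D->AB

  step 1 ⇒ step 2: AABA ⇒ D·D·BC·D
    A ↦ D
    B ↦ BC
  step 0 ⇒ step 1: CDC ⇒ A·AB·A
    C ↦ A
  step 0 ⇒ step 1: CDC ⇒ A·AB·A
    D ↦ AB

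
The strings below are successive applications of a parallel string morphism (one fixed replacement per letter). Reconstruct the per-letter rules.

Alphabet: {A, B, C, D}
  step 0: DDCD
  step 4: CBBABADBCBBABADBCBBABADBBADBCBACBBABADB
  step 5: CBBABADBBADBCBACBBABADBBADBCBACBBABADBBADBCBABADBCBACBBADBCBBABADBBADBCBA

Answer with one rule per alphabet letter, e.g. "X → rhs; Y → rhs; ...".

  step 4 ⇒ step 5: CBBABADBCBBABADBCBBABADBBADBCBACBBABADB ⇒ CB·BA·BA·DB·BA·DB·C·BA·CB·BA·BA·DB·BA·DB·C·BA·CB·BA·BA·DB·BA·DB·C·BA·BA·DB·C·BA·CB·BA·DB·CB·BA·BA·DB·BA·DB·C·BA
    A ↦ DB
    B ↦ BA
    C ↦ CB
    D ↦ C

A->DB, B->BA, C->CB, D->C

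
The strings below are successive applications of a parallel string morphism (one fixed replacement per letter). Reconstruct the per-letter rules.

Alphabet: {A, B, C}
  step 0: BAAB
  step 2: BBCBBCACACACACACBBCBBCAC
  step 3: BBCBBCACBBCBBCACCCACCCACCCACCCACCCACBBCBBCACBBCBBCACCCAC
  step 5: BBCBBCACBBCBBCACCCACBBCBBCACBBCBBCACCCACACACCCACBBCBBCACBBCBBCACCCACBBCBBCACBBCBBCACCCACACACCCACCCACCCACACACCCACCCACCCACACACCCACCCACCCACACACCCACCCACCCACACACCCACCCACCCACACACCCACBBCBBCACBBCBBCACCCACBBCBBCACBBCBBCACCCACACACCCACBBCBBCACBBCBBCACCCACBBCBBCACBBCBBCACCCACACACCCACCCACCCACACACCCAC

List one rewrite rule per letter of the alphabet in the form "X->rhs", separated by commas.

  step 2 ⇒ step 3: BBCBBCACACACACACBBCBBCAC ⇒ BBC·BBC·AC·BBC·BBC·AC·CC·AC·CC·AC·CC·AC·CC·AC·CC·AC·BBC·BBC·AC·BBC·BBC·AC·CC·AC
    A ↦ CC
    B ↦ BBC
    C ↦ AC

A->CC, B->BBC, C->AC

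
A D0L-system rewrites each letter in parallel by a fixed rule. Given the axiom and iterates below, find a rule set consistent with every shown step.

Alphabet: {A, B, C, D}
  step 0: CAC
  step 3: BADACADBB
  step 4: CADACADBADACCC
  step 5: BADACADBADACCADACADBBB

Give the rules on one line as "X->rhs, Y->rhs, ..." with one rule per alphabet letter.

A->AD, B->C, C->B, D->AC

  step 4 ⇒ step 5: CADACADBADACCC ⇒ B·AD·AC·AD·B·AD·AC·C·AD·AC·AD·B·B·B
    A ↦ AD
    B ↦ C
    C ↦ B
    D ↦ AC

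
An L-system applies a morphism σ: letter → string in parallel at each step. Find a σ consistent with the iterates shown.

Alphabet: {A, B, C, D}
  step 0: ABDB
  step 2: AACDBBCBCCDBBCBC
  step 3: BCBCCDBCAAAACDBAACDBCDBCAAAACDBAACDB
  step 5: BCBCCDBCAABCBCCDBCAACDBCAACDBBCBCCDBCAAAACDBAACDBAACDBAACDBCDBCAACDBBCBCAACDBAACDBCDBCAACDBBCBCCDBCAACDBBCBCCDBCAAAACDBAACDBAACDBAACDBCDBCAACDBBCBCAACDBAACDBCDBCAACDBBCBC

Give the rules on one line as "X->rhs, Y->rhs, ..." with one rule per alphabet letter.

A->BC, B->AA, C->CDB, D->C

  step 2 ⇒ step 3: AACDBBCBCCDBBCBC ⇒ BC·BC·CDB·C·AA·AA·CDB·AA·CDB·CDB·C·AA·AA·CDB·AA·CDB
    A ↦ BC
    B ↦ AA
    C ↦ CDB
    D ↦ C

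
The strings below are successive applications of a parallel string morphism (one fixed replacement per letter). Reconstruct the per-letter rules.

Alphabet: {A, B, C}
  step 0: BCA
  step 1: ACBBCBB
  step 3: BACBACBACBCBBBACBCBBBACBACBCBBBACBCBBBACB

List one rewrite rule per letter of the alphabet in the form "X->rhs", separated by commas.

  step 0 ⇒ step 1: BCA ⇒ ACB·B·CBB
    A ↦ CBB
    B ↦ ACB
    C ↦ B

A->CBB, B->ACB, C->B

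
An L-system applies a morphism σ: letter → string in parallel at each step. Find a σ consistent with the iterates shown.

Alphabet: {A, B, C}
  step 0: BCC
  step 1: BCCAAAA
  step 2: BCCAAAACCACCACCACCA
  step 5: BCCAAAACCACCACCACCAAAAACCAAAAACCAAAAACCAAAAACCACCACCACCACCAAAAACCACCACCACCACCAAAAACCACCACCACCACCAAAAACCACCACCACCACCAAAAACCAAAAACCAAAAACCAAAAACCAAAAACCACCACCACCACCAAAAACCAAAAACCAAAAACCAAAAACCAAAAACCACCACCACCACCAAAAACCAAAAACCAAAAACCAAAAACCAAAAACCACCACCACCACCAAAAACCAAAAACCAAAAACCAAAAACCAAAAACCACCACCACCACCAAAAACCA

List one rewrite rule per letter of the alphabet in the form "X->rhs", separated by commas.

  step 1 ⇒ step 2: BCCAAAA ⇒ BCC·AA·AA·CCA·CCA·CCA·CCA
    A ↦ CCA
    B ↦ BCC
    C ↦ AA

A->CCA, B->BCC, C->AA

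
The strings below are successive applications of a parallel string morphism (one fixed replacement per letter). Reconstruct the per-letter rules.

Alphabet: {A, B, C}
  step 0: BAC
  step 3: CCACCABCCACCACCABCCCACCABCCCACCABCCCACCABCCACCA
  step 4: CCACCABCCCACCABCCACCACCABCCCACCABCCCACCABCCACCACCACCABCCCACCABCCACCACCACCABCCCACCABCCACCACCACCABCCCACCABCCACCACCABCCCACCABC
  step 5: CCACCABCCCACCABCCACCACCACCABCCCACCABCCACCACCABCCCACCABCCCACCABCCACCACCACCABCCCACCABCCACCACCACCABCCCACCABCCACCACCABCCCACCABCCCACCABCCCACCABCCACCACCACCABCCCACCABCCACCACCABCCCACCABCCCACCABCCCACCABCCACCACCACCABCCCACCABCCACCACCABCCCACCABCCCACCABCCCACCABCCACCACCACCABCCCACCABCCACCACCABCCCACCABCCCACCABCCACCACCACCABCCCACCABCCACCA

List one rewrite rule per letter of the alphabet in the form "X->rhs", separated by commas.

  step 4 ⇒ step 5: CCACCABCCCACCABCCACCACCABCCCACCABCCCACCABCCACCACCACCABCCCACCABCCACCACCACCABCCCACCABCCACCACCACCABCCCACCABCCACCACCABCCCACCABC ⇒ CCA·CCA·BC·CCA·CCA·BC·CA·CCA·CCA·CCA·BC·CCA·CCA·BC·CA·CCA·CCA·BC·CCA·CCA·BC·CCA·CCA·BC·CA·CCA·CCA·CCA·BC·CCA·CCA·BC·CA·CCA·CCA·CCA·BC·CCA·CCA·BC·CA·CCA·CCA·BC·CCA·CCA·BC·CCA·CCA·BC·CCA·CCA·BC·CA·CCA·CCA·CCA·BC·CCA·CCA·BC·CA·CCA·CCA·BC·CCA·CCA·BC·CCA·CCA·BC·CCA·CCA·BC·CA·CCA·CCA·CCA·BC·CCA·CCA·BC·CA·CCA·CCA·BC·CCA·CCA·BC·CCA·CCA·BC·CCA·CCA·BC·CA·CCA·CCA·CCA·BC·CCA·CCA·BC·CA·CCA·CCA·BC·CCA·CCA·BC·CCA·CCA·BC·CA·CCA·CCA·CCA·BC·CCA·CCA·BC·CA·CCA
    A ↦ BC
    B ↦ CA
    C ↦ CCA

A->BC, B->CA, C->CCA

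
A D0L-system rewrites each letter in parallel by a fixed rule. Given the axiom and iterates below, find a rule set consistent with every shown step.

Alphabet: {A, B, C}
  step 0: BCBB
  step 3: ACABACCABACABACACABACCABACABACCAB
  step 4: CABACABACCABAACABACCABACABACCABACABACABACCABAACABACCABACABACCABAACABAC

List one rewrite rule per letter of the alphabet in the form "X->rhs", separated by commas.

  step 3 ⇒ step 4: ACABACCABACABACACABACCABACABACCAB ⇒ CAB·A·CAB·AC·CAB·A·A·CAB·AC·CAB·A·CAB·AC·CAB·A·CAB·A·CAB·AC·CAB·A·A·CAB·AC·CAB·A·CAB·AC·CAB·A·A·CAB·AC
    A ↦ CAB
    B ↦ AC
    C ↦ A

A->CAB, B->AC, C->A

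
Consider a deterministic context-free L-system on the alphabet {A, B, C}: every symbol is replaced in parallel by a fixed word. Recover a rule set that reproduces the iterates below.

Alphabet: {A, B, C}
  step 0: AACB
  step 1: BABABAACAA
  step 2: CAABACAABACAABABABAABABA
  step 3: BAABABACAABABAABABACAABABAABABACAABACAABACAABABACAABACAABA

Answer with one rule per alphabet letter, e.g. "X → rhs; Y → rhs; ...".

A->BA, B->CAA, C->BAA

  step 2 ⇒ step 3: CAABACAABACAABABABAABABA ⇒ BAA·BA·BA·CAA·BA·BAA·BA·BA·CAA·BA·BAA·BA·BA·CAA·BA·CAA·BA·CAA·BA·BA·CAA·BA·CAA·BA
    A ↦ BA
    B ↦ CAA
    C ↦ BAA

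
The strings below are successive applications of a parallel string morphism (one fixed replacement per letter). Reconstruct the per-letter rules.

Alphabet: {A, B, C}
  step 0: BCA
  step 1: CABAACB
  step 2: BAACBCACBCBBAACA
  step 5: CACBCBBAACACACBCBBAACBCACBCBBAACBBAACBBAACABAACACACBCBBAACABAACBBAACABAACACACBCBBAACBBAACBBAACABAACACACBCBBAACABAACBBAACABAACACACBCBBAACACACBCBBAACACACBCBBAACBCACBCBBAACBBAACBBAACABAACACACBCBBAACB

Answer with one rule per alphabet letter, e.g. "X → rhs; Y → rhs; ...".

A->CB, B->CA, C->BAA

  step 1 ⇒ step 2: CABAACB ⇒ BAA·CB·CA·CB·CB·BAA·CA
    A ↦ CB
    B ↦ CA
    C ↦ BAA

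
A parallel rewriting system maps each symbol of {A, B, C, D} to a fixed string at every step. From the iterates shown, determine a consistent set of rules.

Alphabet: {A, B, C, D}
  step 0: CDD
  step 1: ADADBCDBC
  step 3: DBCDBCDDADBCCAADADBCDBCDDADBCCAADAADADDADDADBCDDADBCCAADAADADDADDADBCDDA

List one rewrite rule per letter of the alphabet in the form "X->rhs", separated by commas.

  step 0 ⇒ step 1: CDD ⇒ ADA·DBC·DBC
    C ↦ ADA
    D ↦ DBC
    A ↦ DDA  (constrained at step 1)
    B ↦ CA  (constrained at step 1)

A->DDA, B->CA, C->ADA, D->DBC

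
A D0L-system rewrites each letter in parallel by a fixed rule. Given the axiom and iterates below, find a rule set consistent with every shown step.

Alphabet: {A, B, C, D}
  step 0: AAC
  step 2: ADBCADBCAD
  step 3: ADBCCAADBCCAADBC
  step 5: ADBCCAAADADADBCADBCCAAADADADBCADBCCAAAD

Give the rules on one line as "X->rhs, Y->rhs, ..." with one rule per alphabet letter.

A->AD, B->C, C->A, D->BC

  step 2 ⇒ step 3: ADBCADBCAD ⇒ AD·BC·C·A·AD·BC·C·A·AD·BC
    A ↦ AD
    B ↦ C
    C ↦ A
    D ↦ BC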